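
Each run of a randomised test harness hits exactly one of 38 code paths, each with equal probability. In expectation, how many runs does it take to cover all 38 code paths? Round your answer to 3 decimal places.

160.660

Split into phases: going from k distinct to k+1 distinct takes on average 38/(38-k) runs.
E[T] = 38/38 + 38/37 + 38/36 + ... + 38/2 + 38/1 = 38·H_{38}.
H_{38} = 4.2279, so E[T] = 160.6603.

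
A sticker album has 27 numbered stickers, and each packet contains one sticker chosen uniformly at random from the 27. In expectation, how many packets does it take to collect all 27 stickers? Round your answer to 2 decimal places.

105.07

After k distinct stickers have appeared, the next packet gives a new one with probability (27-k)/27, so the expected wait for the (k+1)-th is 27/(27-k).
E[T] = 27/27 + 27/26 + 27/25 + ... + 27/2 + 27/1 = 27·H_{27}.
H_{27} = 3.891, so E[T] = 105.069.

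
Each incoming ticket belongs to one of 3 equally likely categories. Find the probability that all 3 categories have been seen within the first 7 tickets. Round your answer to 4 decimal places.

0.8258

By inclusion–exclusion over which categories are missing,
P(all seen) = Σ_{j=0}^{3} (-1)^j C(3,j)((3-j)/3)^7
= 1.00000 - 0.17558 + 0.00137 - 0.00000
= 0.82579.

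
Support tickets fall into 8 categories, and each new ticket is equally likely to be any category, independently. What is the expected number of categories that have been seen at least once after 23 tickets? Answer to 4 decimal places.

7.6291

For each category, P(seen in 23 tickets) = 1 - (7/8)^23 = 0.95364.
By linearity of expectation, E[distinct seen] = 8·(1 - (7/8)^23) = 7.62908.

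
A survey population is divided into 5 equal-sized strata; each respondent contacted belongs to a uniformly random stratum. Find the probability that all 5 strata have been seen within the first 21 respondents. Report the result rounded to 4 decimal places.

Let A_i be the event that stratum i is missing after 21 respondents. By inclusion–exclusion on the A_i,
P(all seen) = Σ_{j=0}^{5} (-1)^j C(5,j)((5-j)/5)^21
= 1.00000 - 0.04612 + 0.00022 - 0.00000 + 0.00000 - 0.00000
= 0.95410.

0.9541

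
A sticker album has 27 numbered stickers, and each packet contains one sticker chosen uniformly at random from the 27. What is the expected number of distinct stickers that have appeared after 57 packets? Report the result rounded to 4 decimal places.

23.8587

For each sticker, P(seen in 57 packets) = 1 - (26/27)^57 = 0.88366.
By linearity of expectation, E[distinct seen] = 27·(1 - (26/27)^57) = 23.85870.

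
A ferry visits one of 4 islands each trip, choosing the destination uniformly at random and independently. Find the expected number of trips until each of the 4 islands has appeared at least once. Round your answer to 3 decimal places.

8.333

The wait to go from k to k+1 distinct islands is geometric with mean 4/(4-k).
E[T] = 4/4 + 4/3 + 4/2 + 4/1 = 4·H_{4}.
H_{4} = 2.0833, so E[T] = 8.3333.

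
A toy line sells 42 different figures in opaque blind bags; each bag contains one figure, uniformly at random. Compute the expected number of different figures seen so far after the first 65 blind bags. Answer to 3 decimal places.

For each figure, P(seen in 65 blind bags) = 1 - (41/42)^65 = 0.7912.
By linearity of expectation, E[distinct seen] = 42·(1 - (41/42)^65) = 33.2301.

33.230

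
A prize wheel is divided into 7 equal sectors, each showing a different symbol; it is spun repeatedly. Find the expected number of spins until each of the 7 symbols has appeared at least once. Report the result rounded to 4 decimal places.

18.1500

After k distinct symbols have appeared, the next spin gives a new one with probability (7-k)/7, so the expected wait for the (k+1)-th is 7/(7-k).
E[T] = 7/7 + 7/6 + 7/5 + ... + 7/2 + 7/1 = 7·H_{7}.
H_{7} = 2.59286, so E[T] = 18.15000.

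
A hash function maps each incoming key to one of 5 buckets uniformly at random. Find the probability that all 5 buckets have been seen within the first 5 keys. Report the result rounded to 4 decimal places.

0.0384

By inclusion–exclusion over which buckets are missing,
P(all seen) = Σ_{j=0}^{5} (-1)^j C(5,j)((5-j)/5)^5
= 1.00000 - 1.63840 + 0.77760 - 0.10240 + 0.00160 - 0.00000
= 0.03840.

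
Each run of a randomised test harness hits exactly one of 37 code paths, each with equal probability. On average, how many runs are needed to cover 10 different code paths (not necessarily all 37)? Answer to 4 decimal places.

Going from k to k+1 distinct takes a geometric number of runs with mean 37/(37-k).
Sum over k = 0,...,9: E = 37/37 + 37/36 + 37/35 + ... + 37/29 + 37/28 = 11.47479.

11.4748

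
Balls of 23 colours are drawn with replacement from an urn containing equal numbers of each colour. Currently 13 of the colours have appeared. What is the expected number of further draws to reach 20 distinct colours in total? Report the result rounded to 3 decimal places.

With k distinct colours already seen, the next new one takes an expected 23/(23-k) draws.
Sum over k = 13,...,19: E = 23/10 + 23/9 + 23/8 + ... + 23/5 + 23/4 = 25.1996.

25.200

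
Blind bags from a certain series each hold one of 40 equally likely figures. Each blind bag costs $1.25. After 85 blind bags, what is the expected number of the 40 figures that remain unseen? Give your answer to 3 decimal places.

For each figure, P(unseen after 85) = (39/40)^85 = 0.1162.
By linearity of expectation, E[unseen] = 40·(39/40)^85 = 4.6500.

4.650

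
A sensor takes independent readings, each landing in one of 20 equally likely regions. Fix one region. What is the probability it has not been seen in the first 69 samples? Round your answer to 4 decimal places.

Each sample misses the fixed region with probability (20-1)/20 = 19/20, independently.
P(still missing after 69) = (19/20)^69 = 0.02904.

0.0290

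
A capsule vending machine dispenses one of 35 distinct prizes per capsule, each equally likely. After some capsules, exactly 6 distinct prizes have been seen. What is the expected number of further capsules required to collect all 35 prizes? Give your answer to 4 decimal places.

From k distinct to k+1 distinct takes on average 35/(35-k) capsules.
Sum over k = 6,...,34: E = 35/29 + 35/28 + 35/27 + ... + 35/2 + 35/1 = 138.65788.

138.6579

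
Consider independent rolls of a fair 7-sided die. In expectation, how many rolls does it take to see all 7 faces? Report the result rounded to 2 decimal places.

18.15

The wait to go from k to k+1 distinct faces is geometric with mean 7/(7-k).
E[T] = 7/7 + 7/6 + 7/5 + ... + 7/2 + 7/1 = 7·H_{7}.
H_{7} = 2.593, so E[T] = 18.150.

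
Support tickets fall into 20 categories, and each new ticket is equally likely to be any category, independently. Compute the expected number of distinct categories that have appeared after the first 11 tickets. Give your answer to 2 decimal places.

8.62

For each category, P(seen in 11 tickets) = 1 - (19/20)^11 = 0.431.
By linearity of expectation, E[distinct seen] = 20·(1 - (19/20)^11) = 8.624.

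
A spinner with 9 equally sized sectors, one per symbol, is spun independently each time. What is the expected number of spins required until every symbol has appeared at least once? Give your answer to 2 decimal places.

25.46

The wait to go from k to k+1 distinct symbols is geometric with mean 9/(9-k).
E[T] = 9/9 + 9/8 + 9/7 + ... + 9/2 + 9/1 = 9·H_{9}.
H_{9} = 2.829, so E[T] = 25.461.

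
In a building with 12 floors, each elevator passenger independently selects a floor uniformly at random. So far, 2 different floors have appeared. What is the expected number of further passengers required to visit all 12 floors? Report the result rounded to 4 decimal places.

From k distinct to k+1 distinct takes on average 12/(12-k) passengers.
Sum over k = 2,...,11: E = 12/10 + 12/9 + 12/8 + ... + 12/2 + 12/1 = 35.14762.

35.1476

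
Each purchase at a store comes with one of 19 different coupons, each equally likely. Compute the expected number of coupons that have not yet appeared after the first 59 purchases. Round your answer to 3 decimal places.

0.782

For each coupon, P(unseen after 59) = (18/19)^59 = 0.0412.
By linearity of expectation, E[unseen] = 19·(18/19)^59 = 0.7823.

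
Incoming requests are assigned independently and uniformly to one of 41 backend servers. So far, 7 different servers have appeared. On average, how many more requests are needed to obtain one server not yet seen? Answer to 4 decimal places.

1.2059

The number of requests until the next new server is geometric with success probability 34/41, so its mean is 41/34.
E = 41/34 = 1.20588.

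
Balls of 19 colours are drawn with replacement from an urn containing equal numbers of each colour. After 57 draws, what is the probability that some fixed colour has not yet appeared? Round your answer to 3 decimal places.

Each draw misses the fixed colour with probability (19-1)/19 = 18/19, independently.
P(still missing after 57) = (18/19)^57 = 0.0459.

0.046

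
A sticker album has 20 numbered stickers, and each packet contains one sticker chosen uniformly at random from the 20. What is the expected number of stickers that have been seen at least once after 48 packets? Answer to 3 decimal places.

18.295

For each sticker, P(seen in 48 packets) = 1 - (19/20)^48 = 0.9147.
By linearity of expectation, E[distinct seen] = 20·(1 - (19/20)^48) = 18.2948.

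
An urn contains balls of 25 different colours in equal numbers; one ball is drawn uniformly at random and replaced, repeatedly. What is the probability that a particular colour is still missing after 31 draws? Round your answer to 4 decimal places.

0.2821

On each draw the fixed colour fails to appear with probability 24/25.
P(still missing after 31) = (24/25)^31 = 0.28210.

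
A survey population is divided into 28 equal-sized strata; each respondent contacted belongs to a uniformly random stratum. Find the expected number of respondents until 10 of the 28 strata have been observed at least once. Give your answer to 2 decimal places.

With k distinct strata already seen, the next new one arrives after an expected 28/(28-k) respondents.
Sum over k = 0,...,9: E = 28/28 + 28/27 + 28/26 + ... + 28/20 + 28/19 = 12.098.

12.10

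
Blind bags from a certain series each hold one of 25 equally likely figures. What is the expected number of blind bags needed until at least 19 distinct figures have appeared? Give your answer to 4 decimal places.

34.1490

Going from k to k+1 distinct takes a geometric number of blind bags with mean 25/(25-k).
Sum over k = 0,...,18: E = 25/25 + 25/24 + 25/23 + ... + 25/8 + 25/7 = 34.14895.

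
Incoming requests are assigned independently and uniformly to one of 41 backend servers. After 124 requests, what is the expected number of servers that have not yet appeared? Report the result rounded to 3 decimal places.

1.919

For each server, P(unseen after 124) = (40/41)^124 = 0.0468.
By linearity of expectation, E[unseen] = 41·(40/41)^124 = 1.9188.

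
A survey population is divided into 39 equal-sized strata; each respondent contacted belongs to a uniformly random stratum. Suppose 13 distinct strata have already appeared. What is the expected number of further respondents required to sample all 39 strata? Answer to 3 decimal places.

The wait to go from k to k+1 distinct strata is geometric with mean 39/(39-k).
Sum over k = 13,...,38: E = 39/26 + 39/25 + 39/24 + ... + 39/2 + 39/1 = 150.3224.

150.322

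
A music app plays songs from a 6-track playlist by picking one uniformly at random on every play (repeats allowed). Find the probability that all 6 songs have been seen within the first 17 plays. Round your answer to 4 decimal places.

By inclusion–exclusion over which songs are missing,
P(all seen) = Σ_{j=0}^{6} (-1)^j C(6,j)((6-j)/6)^17
= 1.00000 - 0.27044 + 0.01522 - 0.00015 + 0.00000 - 0.00000 + 0.00000
= 0.74463.

0.7446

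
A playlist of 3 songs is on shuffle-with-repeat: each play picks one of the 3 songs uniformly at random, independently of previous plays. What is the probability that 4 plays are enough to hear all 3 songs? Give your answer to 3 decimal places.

By inclusion–exclusion over which songs are missing,
P(all seen) = Σ_{j=0}^{3} (-1)^j C(3,j)((3-j)/3)^4
= 1.0000 - 0.5926 + 0.0370 - 0.0000
= 0.4444.

0.444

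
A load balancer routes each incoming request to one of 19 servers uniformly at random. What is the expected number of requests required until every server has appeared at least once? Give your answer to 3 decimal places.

67.407

After k distinct servers have appeared, the next request gives a new one with probability (19-k)/19, so the expected wait for the (k+1)-th is 19/(19-k).
E[T] = 19/19 + 19/18 + 19/17 + ... + 19/2 + 19/1 = 19·H_{19}.
H_{19} = 3.5477, so E[T] = 67.4071.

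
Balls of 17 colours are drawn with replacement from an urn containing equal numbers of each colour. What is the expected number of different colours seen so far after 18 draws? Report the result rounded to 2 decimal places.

For each colour, P(seen in 18 draws) = 1 - (16/17)^18 = 0.664.
By linearity of expectation, E[distinct seen] = 17·(1 - (16/17)^18) = 11.291.

11.29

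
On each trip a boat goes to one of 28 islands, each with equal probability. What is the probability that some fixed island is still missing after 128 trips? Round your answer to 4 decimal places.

Each trip misses the fixed island with probability (28-1)/28 = 27/28, independently.
P(still missing after 128) = (27/28)^128 = 0.00951.

0.0095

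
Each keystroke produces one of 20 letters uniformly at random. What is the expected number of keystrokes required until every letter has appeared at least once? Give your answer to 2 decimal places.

71.95

The wait to go from k to k+1 distinct letters is geometric with mean 20/(20-k).
E[T] = 20/20 + 20/19 + 20/18 + ... + 20/2 + 20/1 = 20·H_{20}.
H_{20} = 3.598, so E[T] = 71.955.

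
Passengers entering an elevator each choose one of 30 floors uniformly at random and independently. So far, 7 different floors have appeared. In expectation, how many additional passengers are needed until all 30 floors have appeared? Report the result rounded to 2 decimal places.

112.03

The wait to go from k to k+1 distinct floors is geometric with mean 30/(30-k).
Sum over k = 7,...,29: E = 30/23 + 30/22 + 30/21 + ... + 30/2 + 30/1 = 112.029.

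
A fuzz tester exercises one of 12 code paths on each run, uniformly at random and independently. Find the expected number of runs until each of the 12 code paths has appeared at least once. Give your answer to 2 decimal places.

The wait to go from k to k+1 distinct code paths is geometric with mean 12/(12-k).
E[T] = 12/12 + 12/11 + 12/10 + ... + 12/2 + 12/1 = 12·H_{12}.
H_{12} = 3.103, so E[T] = 37.239.

37.24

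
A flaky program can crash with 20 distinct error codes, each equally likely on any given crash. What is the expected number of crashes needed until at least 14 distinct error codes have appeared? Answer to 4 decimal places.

22.9548

With k distinct error codes already seen, the next new one arrives after an expected 20/(20-k) crashes.
Sum over k = 0,...,13: E = 20/20 + 20/19 + 20/18 + ... + 20/8 + 20/7 = 22.95479.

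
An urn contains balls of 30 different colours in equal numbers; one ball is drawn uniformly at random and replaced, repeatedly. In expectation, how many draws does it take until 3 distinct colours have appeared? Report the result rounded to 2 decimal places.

Going from k to k+1 distinct takes a geometric number of draws with mean 30/(30-k).
Sum over k = 0,...,2: E = 30/30 + 30/29 + 30/28 = 3.106.

3.11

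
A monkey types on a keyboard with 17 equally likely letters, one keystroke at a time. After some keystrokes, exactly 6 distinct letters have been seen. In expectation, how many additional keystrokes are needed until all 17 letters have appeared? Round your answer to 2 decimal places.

With k distinct letters already seen, the next new one takes an expected 17/(17-k) keystrokes.
Sum over k = 6,...,16: E = 17/11 + 17/10 + 17/9 + ... + 17/2 + 17/1 = 51.338.

51.34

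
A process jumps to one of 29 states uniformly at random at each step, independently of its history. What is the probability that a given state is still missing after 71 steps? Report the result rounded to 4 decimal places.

Each step misses the fixed state with probability (29-1)/29 = 28/29, independently.
P(still missing after 71) = (28/29)^71 = 0.08279.

0.0828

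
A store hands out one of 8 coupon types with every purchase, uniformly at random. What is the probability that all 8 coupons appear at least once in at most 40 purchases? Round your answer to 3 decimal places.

Let A_i be the event that coupon i is missing after 40 purchases. By inclusion–exclusion on the A_i,
P(all seen) = Σ_{j=0}^{8} (-1)^j C(8,j)((8-j)/8)^40
= 1.0000 - 0.0383 + 0.0003 - 0.0000 + 0.0000 - 0.0000 + 0.0000 - 0.0000 + 0.0000
= 0.9620.

0.962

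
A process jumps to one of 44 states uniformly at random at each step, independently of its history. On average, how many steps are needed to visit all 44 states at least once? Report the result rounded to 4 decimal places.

192.3999

After k distinct states have appeared, the next step gives a new one with probability (44-k)/44, so the expected wait for the (k+1)-th is 44/(44-k).
E[T] = 44/44 + 44/43 + 44/42 + ... + 44/2 + 44/1 = 44·H_{44}.
H_{44} = 4.37273, so E[T] = 192.39994.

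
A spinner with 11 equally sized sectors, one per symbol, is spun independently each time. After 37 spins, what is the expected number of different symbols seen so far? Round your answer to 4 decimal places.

For each symbol, P(seen in 37 spins) = 1 - (10/11)^37 = 0.97059.
By linearity of expectation, E[distinct seen] = 11·(1 - (10/11)^37) = 10.67651.

10.6765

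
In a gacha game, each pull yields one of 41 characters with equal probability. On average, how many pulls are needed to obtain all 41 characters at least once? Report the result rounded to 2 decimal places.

After k distinct characters have appeared, the next pull gives a new one with probability (41-k)/41, so the expected wait for the (k+1)-th is 41/(41-k).
E[T] = 41/41 + 41/40 + 41/39 + ... + 41/2 + 41/1 = 41·H_{41}.
H_{41} = 4.303, so E[T] = 176.420.

176.42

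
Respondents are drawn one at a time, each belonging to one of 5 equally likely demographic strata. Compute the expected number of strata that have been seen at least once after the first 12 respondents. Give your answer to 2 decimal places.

4.66

For each stratum, P(seen in 12 respondents) = 1 - (4/5)^12 = 0.931.
By linearity of expectation, E[distinct seen] = 5·(1 - (4/5)^12) = 4.656.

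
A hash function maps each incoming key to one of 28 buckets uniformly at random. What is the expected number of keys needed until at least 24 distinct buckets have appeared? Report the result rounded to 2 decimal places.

51.63

Going from k to k+1 distinct takes a geometric number of keys with mean 28/(28-k).
Sum over k = 0,...,23: E = 28/28 + 28/27 + 28/26 + ... + 28/6 + 28/5 = 51.627.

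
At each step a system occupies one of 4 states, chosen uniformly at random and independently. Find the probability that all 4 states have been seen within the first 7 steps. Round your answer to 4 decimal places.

By inclusion–exclusion over which states are missing,
P(all seen) = Σ_{j=0}^{4} (-1)^j C(4,j)((4-j)/4)^7
= 1.00000 - 0.53394 + 0.04688 - 0.00024 + 0.00000
= 0.51270.

0.5127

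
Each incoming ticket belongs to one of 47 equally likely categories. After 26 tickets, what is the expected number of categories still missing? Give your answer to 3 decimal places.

For each category, P(unseen after 26) = (46/47)^26 = 0.5717.
By linearity of expectation, E[unseen] = 47·(46/47)^26 = 26.8694.

26.869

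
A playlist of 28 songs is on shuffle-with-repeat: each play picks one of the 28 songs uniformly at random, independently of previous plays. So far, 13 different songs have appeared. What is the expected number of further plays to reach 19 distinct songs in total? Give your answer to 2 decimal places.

The wait to go from k to k+1 distinct songs is geometric with mean 28/(28-k).
Sum over k = 13,...,18: E = 28/15 + 28/14 + 28/13 + 28/12 + 28/11 + 28/10 = 13.699.

13.70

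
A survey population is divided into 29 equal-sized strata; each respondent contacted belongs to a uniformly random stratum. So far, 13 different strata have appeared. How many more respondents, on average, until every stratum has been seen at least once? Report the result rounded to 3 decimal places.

With k distinct strata already seen, the next new one takes an expected 29/(29-k) respondents.
Sum over k = 13,...,28: E = 29/16 + 29/15 + 29/14 + ... + 29/2 + 29/1 = 98.0411.

98.041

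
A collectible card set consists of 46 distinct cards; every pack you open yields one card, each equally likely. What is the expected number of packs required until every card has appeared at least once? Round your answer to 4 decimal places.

The wait to go from k to k+1 distinct cards is geometric with mean 46/(46-k).
E[T] = 46/46 + 46/45 + 46/44 + ... + 46/2 + 46/1 = 46·H_{46}.
H_{46} = 4.41669, so E[T] = 203.16761.

203.1676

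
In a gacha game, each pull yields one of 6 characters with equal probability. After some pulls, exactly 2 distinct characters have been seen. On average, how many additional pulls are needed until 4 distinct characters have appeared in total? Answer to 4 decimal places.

3.5000

With k distinct characters already seen, the next new one takes an expected 6/(6-k) pulls.
Sum over k = 2,...,3: E = 6/4 + 6/3 = 3.50000.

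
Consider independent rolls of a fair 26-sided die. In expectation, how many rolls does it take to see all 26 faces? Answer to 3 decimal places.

Split into phases: going from k distinct to k+1 distinct takes on average 26/(26-k) rolls.
E[T] = 26/26 + 26/25 + 26/24 + ... + 26/2 + 26/1 = 26·H_{26}.
H_{26} = 3.8544, so E[T] = 100.2149.

100.215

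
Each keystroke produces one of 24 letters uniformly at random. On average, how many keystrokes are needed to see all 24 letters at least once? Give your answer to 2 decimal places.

90.62

After k distinct letters have appeared, the next keystroke gives a new one with probability (24-k)/24, so the expected wait for the (k+1)-th is 24/(24-k).
E[T] = 24/24 + 24/23 + 24/22 + ... + 24/2 + 24/1 = 24·H_{24}.
H_{24} = 3.776, so E[T] = 90.623.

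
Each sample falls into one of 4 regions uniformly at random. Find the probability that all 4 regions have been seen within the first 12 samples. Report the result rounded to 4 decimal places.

Let A_i be the event that region i is missing after 12 samples. By inclusion–exclusion on the A_i,
P(all seen) = Σ_{j=0}^{4} (-1)^j C(4,j)((4-j)/4)^12
= 1.00000 - 0.12671 + 0.00146 - 0.00000 + 0.00000
= 0.87476.

0.8748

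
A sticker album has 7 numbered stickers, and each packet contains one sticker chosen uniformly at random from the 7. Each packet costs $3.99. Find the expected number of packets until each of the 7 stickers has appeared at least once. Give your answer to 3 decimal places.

The wait to go from k to k+1 distinct stickers is geometric with mean 7/(7-k).
E[T] = 7/7 + 7/6 + 7/5 + ... + 7/2 + 7/1 = 7·H_{7}.
H_{7} = 2.5929, so E[T] = 18.1500.

18.150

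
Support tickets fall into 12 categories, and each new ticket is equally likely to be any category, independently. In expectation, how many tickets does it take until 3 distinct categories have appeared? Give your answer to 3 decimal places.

3.291

Going from k to k+1 distinct takes a geometric number of tickets with mean 12/(12-k).
Sum over k = 0,...,2: E = 12/12 + 12/11 + 12/10 = 3.2909.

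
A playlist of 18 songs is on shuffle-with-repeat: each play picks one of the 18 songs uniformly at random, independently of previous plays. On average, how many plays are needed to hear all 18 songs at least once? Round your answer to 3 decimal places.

62.912

After k distinct songs have appeared, the next play gives a new one with probability (18-k)/18, so the expected wait for the (k+1)-th is 18/(18-k).
E[T] = 18/18 + 18/17 + 18/16 + ... + 18/2 + 18/1 = 18·H_{18}.
H_{18} = 3.4951, so E[T] = 62.9119.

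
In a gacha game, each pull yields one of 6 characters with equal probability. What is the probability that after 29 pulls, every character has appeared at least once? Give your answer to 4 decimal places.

0.9698

By inclusion–exclusion over which characters are missing,
P(all seen) = Σ_{j=0}^{6} (-1)^j C(6,j)((6-j)/6)^29
= 1.00000 - 0.03033 + 0.00012 - 0.00000 + 0.00000 - 0.00000 + 0.00000
= 0.96979.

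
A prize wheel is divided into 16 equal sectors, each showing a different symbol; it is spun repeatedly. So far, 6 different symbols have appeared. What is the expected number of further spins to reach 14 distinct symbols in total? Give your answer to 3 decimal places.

The wait to go from k to k+1 distinct symbols is geometric with mean 16/(16-k).
Sum over k = 6,...,13: E = 16/10 + 16/9 + 16/8 + ... + 16/4 + 16/3 = 22.8635.

22.863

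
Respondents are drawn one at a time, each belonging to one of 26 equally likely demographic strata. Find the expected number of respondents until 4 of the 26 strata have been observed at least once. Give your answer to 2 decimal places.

Going from k to k+1 distinct takes a geometric number of respondents with mean 26/(26-k).
Sum over k = 0,...,3: E = 26/26 + 26/25 + 26/24 + 26/23 = 4.254.

4.25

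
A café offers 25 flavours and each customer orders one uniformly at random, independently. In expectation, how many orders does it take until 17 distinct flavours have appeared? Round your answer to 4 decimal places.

Going from k to k+1 distinct takes a geometric number of orders with mean 25/(25-k).
Sum over k = 0,...,16: E = 25/25 + 25/24 + 25/23 + ... + 25/10 + 25/9 = 27.45253.

27.4525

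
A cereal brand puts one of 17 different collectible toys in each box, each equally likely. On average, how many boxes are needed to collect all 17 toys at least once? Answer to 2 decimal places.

58.47

Split into phases: going from k distinct to k+1 distinct takes on average 17/(17-k) boxes.
E[T] = 17/17 + 17/16 + 17/15 + ... + 17/2 + 17/1 = 17·H_{17}.
H_{17} = 3.440, so E[T] = 58.472.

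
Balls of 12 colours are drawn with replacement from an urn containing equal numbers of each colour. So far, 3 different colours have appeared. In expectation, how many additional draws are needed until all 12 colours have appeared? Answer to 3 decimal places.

33.948

From k distinct to k+1 distinct takes on average 12/(12-k) draws.
Sum over k = 3,...,11: E = 12/9 + 12/8 + 12/7 + ... + 12/2 + 12/1 = 33.9476.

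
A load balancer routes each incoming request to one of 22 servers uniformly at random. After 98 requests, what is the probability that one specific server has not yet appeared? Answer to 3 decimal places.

On each request the fixed server fails to appear with probability 21/22.
P(still missing after 98) = (21/22)^98 = 0.0105.

0.010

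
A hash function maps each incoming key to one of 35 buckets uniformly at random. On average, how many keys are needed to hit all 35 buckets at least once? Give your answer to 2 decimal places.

The wait to go from k to k+1 distinct buckets is geometric with mean 35/(35-k).
E[T] = 35/35 + 35/34 + 35/33 + ... + 35/2 + 35/1 = 35·H_{35}.
H_{35} = 4.147, so E[T] = 145.137.

145.14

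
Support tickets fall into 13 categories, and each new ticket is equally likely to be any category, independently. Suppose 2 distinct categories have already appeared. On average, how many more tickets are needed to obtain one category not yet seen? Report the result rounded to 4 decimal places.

Each ticket yields a new category with probability (13-2)/13 = 11/13, so the wait is geometric with mean 13/11.
E = 13/11 = 1.18182.

1.1818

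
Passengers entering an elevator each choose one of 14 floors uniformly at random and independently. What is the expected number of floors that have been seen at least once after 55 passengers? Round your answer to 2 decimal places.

For each floor, P(seen in 55 passengers) = 1 - (13/14)^55 = 0.983.
By linearity of expectation, E[distinct seen] = 14·(1 - (13/14)^55) = 13.762.

13.76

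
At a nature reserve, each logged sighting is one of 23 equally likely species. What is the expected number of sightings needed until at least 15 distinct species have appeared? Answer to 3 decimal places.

23.378

With k distinct species already seen, the next new one arrives after an expected 23/(23-k) sightings.
Sum over k = 0,...,14: E = 23/23 + 23/22 + 23/21 + ... + 23/10 + 23/9 = 23.3780.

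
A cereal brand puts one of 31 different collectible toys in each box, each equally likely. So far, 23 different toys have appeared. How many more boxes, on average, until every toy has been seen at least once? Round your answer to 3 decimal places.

84.254

The wait to go from k to k+1 distinct toys is geometric with mean 31/(31-k).
Sum over k = 23,...,30: E = 31/8 + 31/7 + 31/6 + ... + 31/2 + 31/1 = 84.2536.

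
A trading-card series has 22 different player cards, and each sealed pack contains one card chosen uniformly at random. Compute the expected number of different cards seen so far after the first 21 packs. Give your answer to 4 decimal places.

13.7177

For each card, P(seen in 21 packs) = 1 - (21/22)^21 = 0.62353.
By linearity of expectation, E[distinct seen] = 22·(1 - (21/22)^21) = 13.71769.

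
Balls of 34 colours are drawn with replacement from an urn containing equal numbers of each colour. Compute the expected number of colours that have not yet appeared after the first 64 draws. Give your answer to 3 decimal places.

5.032

For each colour, P(unseen after 64) = (33/34)^64 = 0.1480.
By linearity of expectation, E[unseen] = 34·(33/34)^64 = 5.0318.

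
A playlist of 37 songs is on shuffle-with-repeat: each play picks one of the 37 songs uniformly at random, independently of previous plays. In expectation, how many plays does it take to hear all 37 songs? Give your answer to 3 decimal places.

155.459

The wait to go from k to k+1 distinct songs is geometric with mean 37/(37-k).
E[T] = 37/37 + 37/36 + 37/35 + ... + 37/2 + 37/1 = 37·H_{37}.
H_{37} = 4.2016, so E[T] = 155.4587.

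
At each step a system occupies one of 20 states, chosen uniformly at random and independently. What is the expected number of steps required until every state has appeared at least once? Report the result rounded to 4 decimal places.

71.9548

After k distinct states have appeared, the next step gives a new one with probability (20-k)/20, so the expected wait for the (k+1)-th is 20/(20-k).
E[T] = 20/20 + 20/19 + 20/18 + ... + 20/2 + 20/1 = 20·H_{20}.
H_{20} = 3.59774, so E[T] = 71.95479.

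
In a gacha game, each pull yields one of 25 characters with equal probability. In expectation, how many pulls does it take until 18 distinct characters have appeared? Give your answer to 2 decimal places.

30.58

With k distinct characters already seen, the next new one arrives after an expected 25/(25-k) pulls.
Sum over k = 0,...,17: E = 25/25 + 25/24 + 25/23 + ... + 25/9 + 25/8 = 30.578.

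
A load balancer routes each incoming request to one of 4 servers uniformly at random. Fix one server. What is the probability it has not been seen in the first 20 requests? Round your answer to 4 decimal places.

Each request misses the fixed server with probability (4-1)/4 = 3/4, independently.
P(still missing after 20) = (3/4)^20 = 0.00317.

0.0032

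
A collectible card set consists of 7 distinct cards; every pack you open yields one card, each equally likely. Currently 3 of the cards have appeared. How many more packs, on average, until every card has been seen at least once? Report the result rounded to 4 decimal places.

14.5833

From k distinct to k+1 distinct takes on average 7/(7-k) packs.
Sum over k = 3,...,6: E = 7/4 + 7/3 + 7/2 + 7/1 = 14.58333.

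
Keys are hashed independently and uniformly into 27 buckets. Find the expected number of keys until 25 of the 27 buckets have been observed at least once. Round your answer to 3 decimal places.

64.569

With k distinct buckets already seen, the next new one arrives after an expected 27/(27-k) keys.
Sum over k = 0,...,24: E = 27/27 + 27/26 + 27/25 + ... + 27/4 + 27/3 = 64.5693.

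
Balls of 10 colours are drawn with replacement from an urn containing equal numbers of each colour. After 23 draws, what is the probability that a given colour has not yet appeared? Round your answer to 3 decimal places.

0.089

On each draw the fixed colour fails to appear with probability 9/10.
P(still missing after 23) = (9/10)^23 = 0.0886.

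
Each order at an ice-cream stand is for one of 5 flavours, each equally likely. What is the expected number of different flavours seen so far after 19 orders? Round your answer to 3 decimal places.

For each flavour, P(seen in 19 orders) = 1 - (4/5)^19 = 0.9856.
By linearity of expectation, E[distinct seen] = 5·(1 - (4/5)^19) = 4.9279.

4.928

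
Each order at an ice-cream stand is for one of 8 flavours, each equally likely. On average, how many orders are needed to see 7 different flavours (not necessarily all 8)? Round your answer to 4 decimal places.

Going from k to k+1 distinct takes a geometric number of orders with mean 8/(8-k).
Sum over k = 0,...,6: E = 8/8 + 8/7 + 8/6 + ... + 8/3 + 8/2 = 13.74286.

13.7429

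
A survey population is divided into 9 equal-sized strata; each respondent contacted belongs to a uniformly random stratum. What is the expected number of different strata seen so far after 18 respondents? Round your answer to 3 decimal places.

7.920

For each stratum, P(seen in 18 respondents) = 1 - (8/9)^18 = 0.8800.
By linearity of expectation, E[distinct seen] = 9·(1 - (8/9)^18) = 7.9198.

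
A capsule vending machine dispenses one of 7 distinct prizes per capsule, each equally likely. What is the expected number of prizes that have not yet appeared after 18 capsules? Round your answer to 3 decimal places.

0.437

For each prize, P(unseen after 18) = (6/7)^18 = 0.0624.
By linearity of expectation, E[unseen] = 7·(6/7)^18 = 0.4366.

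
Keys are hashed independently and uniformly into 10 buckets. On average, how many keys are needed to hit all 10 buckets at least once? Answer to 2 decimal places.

29.29

Split into phases: going from k distinct to k+1 distinct takes on average 10/(10-k) keys.
E[T] = 10/10 + 10/9 + 10/8 + ... + 10/2 + 10/1 = 10·H_{10}.
H_{10} = 2.929, so E[T] = 29.290.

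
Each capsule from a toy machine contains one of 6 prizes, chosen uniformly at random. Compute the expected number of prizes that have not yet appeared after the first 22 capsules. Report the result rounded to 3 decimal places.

0.109

For each prize, P(unseen after 22) = (5/6)^22 = 0.0181.
By linearity of expectation, E[unseen] = 6·(5/6)^22 = 0.1087.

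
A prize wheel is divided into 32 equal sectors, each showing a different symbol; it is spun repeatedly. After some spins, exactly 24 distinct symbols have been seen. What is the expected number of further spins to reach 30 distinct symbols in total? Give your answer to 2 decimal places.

With k distinct symbols already seen, the next new one takes an expected 32/(32-k) spins.
Sum over k = 24,...,29: E = 32/8 + 32/7 + 32/6 + 32/5 + 32/4 + 32/3 = 38.971.

38.97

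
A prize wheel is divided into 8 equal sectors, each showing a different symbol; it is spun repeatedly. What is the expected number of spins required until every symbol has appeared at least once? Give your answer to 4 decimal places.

21.7429

The wait to go from k to k+1 distinct symbols is geometric with mean 8/(8-k).
E[T] = 8/8 + 8/7 + 8/6 + ... + 8/2 + 8/1 = 8·H_{8}.
H_{8} = 2.71786, so E[T] = 21.74286.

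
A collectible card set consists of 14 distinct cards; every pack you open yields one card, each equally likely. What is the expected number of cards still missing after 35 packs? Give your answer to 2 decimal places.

For each card, P(unseen after 35) = (13/14)^35 = 0.075.
By linearity of expectation, E[unseen] = 14·(13/14)^35 = 1.046.

1.05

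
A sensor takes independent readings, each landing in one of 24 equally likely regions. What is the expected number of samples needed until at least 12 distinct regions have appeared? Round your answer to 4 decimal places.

Going from k to k+1 distinct takes a geometric number of samples with mean 24/(24-k).
Sum over k = 0,...,11: E = 24/24 + 24/23 + 24/22 + ... + 24/14 + 24/13 = 16.14594.

16.1459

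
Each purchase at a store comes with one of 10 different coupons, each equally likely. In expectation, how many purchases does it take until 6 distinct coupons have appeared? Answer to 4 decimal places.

Going from k to k+1 distinct takes a geometric number of purchases with mean 10/(10-k).
Sum over k = 0,...,5: E = 10/10 + 10/9 + 10/8 + 10/7 + 10/6 + 10/5 = 8.45635.

8.4563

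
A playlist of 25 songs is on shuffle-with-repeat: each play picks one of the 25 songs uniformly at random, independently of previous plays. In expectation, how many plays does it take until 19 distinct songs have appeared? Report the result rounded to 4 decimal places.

Going from k to k+1 distinct takes a geometric number of plays with mean 25/(25-k).
Sum over k = 0,...,18: E = 25/25 + 25/24 + 25/23 + ... + 25/8 + 25/7 = 34.14895.

34.1490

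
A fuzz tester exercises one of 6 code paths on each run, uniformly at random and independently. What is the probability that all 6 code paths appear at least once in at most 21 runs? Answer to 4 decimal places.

0.8726

By inclusion–exclusion over which code paths are missing,
P(all seen) = Σ_{j=0}^{6} (-1)^j C(6,j)((6-j)/6)^21
= 1.00000 - 0.13042 + 0.00301 - 0.00001 + 0.00000 - 0.00000 + 0.00000
= 0.87258.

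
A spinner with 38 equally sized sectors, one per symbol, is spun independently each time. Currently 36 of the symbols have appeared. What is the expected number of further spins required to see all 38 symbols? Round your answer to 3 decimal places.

57.000

The wait to go from k to k+1 distinct symbols is geometric with mean 38/(38-k).
Sum over k = 36,...,37: E = 38/2 + 38/1 = 57.0000.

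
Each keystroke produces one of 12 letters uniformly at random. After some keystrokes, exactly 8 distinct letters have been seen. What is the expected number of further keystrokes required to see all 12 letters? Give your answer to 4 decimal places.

25.0000

From k distinct to k+1 distinct takes on average 12/(12-k) keystrokes.
Sum over k = 8,...,11: E = 12/4 + 12/3 + 12/2 + 12/1 = 25.00000.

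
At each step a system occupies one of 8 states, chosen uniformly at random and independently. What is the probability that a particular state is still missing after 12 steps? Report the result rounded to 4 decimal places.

On each step the fixed state fails to appear with probability 7/8.
P(still missing after 12) = (7/8)^12 = 0.20142.

0.2014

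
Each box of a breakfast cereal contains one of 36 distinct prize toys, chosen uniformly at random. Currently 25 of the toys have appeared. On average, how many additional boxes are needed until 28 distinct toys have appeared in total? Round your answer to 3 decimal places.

With k distinct toys already seen, the next new one takes an expected 36/(36-k) boxes.
Sum over k = 25,...,27: E = 36/11 + 36/10 + 36/9 = 10.8727.

10.873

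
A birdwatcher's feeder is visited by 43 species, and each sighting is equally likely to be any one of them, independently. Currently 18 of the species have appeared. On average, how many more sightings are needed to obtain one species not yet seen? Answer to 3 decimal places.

Each sighting yields a new species with probability (43-18)/43 = 25/43, so the wait is geometric with mean 43/25.
E = 43/25 = 1.7200.

1.720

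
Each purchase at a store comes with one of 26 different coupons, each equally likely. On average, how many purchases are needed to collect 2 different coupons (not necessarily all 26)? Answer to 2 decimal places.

2.04

With k distinct coupons already seen, the next new one arrives after an expected 26/(26-k) purchases.
Sum over k = 0,...,1: E = 26/26 + 26/25 = 2.040.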